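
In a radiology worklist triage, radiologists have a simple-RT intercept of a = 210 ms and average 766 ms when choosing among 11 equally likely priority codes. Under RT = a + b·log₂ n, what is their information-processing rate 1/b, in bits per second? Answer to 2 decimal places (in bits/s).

6.22 bits/s

b = (766 − 210)/log₂ 11 = 556/3.4594 = 160.720 ms per bit = 0.16072 s/bit; the reciprocal is 6.222 bits/s.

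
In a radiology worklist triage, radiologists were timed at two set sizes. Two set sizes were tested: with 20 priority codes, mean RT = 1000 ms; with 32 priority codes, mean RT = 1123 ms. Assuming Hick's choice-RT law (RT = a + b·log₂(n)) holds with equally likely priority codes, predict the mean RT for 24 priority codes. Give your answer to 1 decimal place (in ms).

Solve the two-equation system in a and b:
  b = (1123 − 1000) / (log₂ 32 − log₂ 20) = 123 / (5 − 4.3219) = 181.397 ms/bit
  a = 1000 − 181.397 × 4.3219 = 216.017 ms
Then RT(24) = 216.017 + 181.397 × log₂ 24 = 216.017 + 181.397 × 4.5850 ≈ 1047.714 ms.

1047.7 ms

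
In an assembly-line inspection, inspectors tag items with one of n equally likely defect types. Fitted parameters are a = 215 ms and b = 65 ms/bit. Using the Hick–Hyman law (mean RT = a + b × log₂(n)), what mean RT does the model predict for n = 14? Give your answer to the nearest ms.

462 ms

log₂(14) = 3.8074 bits, so RT = 215 + 65 × 3.8074 ≈ 462.478 ms.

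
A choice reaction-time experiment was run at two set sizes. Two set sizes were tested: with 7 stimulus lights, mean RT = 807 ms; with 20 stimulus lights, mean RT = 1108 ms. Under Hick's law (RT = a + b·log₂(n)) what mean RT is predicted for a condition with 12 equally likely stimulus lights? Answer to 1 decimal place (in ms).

961.5 ms

RT is linear in log₂ n, so two points fix the line:
  b = (1108 − 807) / (log₂ 20 − log₂ 7) = 301 / (4.3219 − 2.8074) = 198.736 ms/bit
  a = 807 − 198.736 × 2.8074 = 249.078 ms
Then RT(12) = 249.078 + 198.736 × log₂ 12 = 249.078 + 198.736 × 3.5850 ≈ 961.539 ms.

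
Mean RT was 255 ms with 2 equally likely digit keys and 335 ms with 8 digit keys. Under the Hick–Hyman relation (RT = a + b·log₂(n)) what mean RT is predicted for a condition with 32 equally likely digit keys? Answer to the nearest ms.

With log₂ n on the abscissa the relation is linear; from the two conditions:
  b = (335 − 255) / (log₂ 8 − log₂ 2) = 80 / (3 − 1) = 40 ms/bit
  a = 255 − 40 × 1 = 215 ms
Then RT(32) = 215 + 40 × log₂ 32 = 215 + 40 × 5 ≈ 415.000 ms.

415 ms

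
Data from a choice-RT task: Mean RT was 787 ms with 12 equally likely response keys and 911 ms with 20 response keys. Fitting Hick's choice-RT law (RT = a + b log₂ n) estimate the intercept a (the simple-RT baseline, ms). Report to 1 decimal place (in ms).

183.8 ms

Slope: b = (911 − 787) / (log₂ 20 − log₂ 12) = 124/0.7370 = 168.258 ms/bit.
a = RT₁ − b·log₂ n₁ = 787 − 168.258 × 3.5850 = 183.803 ms.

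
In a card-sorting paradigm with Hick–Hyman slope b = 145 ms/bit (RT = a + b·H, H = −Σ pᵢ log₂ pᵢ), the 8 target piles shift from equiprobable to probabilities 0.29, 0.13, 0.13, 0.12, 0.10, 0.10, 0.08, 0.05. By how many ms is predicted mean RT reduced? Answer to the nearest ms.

26 ms

The RT saving is b·ΔH. Equiprobable H₀ = log₂(8) = 3.0000 bits; with the given probabilities H = 2.8222 bits.
b·(H₀ − H) = 145 × (3.0000 − 2.8222) = 25.77 ms.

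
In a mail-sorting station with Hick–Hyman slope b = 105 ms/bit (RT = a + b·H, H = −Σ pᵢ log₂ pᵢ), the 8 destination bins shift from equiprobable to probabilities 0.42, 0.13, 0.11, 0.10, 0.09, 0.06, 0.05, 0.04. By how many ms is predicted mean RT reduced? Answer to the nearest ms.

Equiprobable entropy H₀ = log₂ 8 = 3.0000 bits.
Skewed entropy H = −Σ pᵢ log₂ pᵢ = 2.5488 bits.
ΔRT = b·(H₀ − H) = 105 × 0.4512 = 47.38 ms.

47 ms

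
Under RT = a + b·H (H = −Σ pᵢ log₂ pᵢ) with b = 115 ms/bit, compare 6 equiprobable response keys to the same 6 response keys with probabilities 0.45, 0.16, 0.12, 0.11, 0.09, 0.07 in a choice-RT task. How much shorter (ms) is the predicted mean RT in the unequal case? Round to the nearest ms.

Equiprobable entropy H₀ = log₂ 6 = 2.5850 bits.
Skewed entropy H = −Σ pᵢ log₂ pᵢ = 2.2400 bits.
ΔRT = b·(H₀ − H) = 115 × 0.3450 = 39.67 ms.

40 ms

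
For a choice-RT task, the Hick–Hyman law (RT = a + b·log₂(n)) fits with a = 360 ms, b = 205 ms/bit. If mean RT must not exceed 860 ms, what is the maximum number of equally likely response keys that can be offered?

5

Set 360 + 205·log₂ n ≤ 860 → log₂ n ≤ (860 − 360)/205 = 2.4390.
So n ≤ 2^2.4390 = 5.423; the largest integer n is 5.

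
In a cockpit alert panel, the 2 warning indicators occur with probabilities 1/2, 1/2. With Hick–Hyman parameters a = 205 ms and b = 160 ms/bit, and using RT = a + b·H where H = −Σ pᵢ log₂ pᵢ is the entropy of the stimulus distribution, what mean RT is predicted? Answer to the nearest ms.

365 ms

H = −Σ pᵢ log₂ pᵢ = 0.5·1 + 0.5·1 = 1.000 bits.
RT = 205 + 160 × 1.000 = 365.00 ms.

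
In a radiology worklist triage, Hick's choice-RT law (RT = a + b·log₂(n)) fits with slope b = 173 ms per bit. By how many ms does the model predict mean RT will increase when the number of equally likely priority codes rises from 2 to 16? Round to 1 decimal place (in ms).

Only the slope matters, since a is common to both: ΔRT = b·log₂(n₂/n₁).
log₂(16) − log₂(2) = log₂(16/2) = log₂(8) = 3.
ΔRT = 173 × 3.0000 = 519.000 ms.

519.0 ms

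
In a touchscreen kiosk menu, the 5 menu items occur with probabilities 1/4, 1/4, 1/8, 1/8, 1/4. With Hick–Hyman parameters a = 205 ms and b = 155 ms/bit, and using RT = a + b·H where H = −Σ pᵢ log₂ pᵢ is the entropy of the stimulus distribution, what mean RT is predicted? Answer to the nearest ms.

554 ms

Each term −pᵢ log₂ pᵢ: 0.25·2 + 0.25·2 + 0.125·3 + 0.125·3 + 0.25·2; summed, H = 2.250 bits.
Mean RT = a + bH = 205 + 155·2.250 = 553.75 ms.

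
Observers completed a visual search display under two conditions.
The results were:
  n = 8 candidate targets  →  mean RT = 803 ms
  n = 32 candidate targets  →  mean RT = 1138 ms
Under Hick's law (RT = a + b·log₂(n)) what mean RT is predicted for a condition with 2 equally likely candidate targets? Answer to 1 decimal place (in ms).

RT is linear in log₂ n, so two points fix the line:
  b = (1138 − 803) / (log₂ 32 − log₂ 8) = 335 / (5 − 3) = 167.500 ms/bit
  a = 803 − 167.500 × 3 = 300.500 ms
Then RT(2) = 300.500 + 167.500 × log₂ 2 = 300.500 + 167.500 × 1 ≈ 468.000 ms.

468.0 ms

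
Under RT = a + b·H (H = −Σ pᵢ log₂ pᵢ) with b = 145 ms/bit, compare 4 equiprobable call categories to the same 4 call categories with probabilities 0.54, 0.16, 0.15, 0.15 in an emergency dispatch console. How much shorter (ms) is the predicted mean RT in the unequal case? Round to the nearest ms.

Equiprobable entropy H₀ = log₂ 4 = 2.0000 bits.
Skewed entropy H = −Σ pᵢ log₂ pᵢ = 1.7241 bits.
ΔRT = b·(H₀ − H) = 145 × 0.2759 = 40.00 ms.

40 ms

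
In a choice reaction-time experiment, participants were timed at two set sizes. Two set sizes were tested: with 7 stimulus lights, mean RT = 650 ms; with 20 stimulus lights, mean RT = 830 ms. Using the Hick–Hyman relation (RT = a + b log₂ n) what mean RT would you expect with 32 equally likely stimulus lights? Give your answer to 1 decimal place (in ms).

With log₂ n on the abscissa the relation is linear; from the two conditions:
  b = (830 − 650) / (log₂ 20 − log₂ 7) = 180 / (4.3219 − 2.8074) = 118.845 ms/bit
  a = 650 − 118.845 × 2.8074 = 316.359 ms
Then RT(32) = 316.359 + 118.845 × log₂ 32 = 316.359 + 118.845 × 5 ≈ 910.586 ms.

910.6 ms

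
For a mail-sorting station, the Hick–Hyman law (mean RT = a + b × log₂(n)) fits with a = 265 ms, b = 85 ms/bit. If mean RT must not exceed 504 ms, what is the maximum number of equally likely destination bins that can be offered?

7

Information budget: (504 − 265)/85 = 2.8118 bits, so n ≤ 2^2.8118 = 7.021 → at most 7.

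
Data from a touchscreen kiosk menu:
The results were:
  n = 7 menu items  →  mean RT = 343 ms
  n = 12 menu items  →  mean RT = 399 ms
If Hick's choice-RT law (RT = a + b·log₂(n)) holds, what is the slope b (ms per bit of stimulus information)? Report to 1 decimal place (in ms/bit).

72.0 ms/bit

The slope on a log₂ axis is (399 − 343) / (3.5850 − 2.8074) = 72.016 ms/bit.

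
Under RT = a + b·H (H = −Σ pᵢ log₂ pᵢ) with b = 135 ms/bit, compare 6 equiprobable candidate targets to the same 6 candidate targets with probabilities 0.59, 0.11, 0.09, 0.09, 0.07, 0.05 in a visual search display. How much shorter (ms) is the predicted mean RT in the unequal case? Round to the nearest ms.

The RT saving is b·ΔH. Equiprobable H₀ = log₂(6) = 2.5850 bits; with the given probabilities H = 1.9094 bits.
b·(H₀ − H) = 135 × (2.5850 − 1.9094) = 91.21 ms.

91 ms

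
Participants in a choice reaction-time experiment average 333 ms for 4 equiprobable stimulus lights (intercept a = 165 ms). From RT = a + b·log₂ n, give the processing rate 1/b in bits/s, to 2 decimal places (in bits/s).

11.90 bits/s

Choice component = 333 − 165 = 168 ms over log₂(4) = 2 bits.
b = 168 / 2 = 84.000 ms/bit, so 1/b = 11.905 bits/s.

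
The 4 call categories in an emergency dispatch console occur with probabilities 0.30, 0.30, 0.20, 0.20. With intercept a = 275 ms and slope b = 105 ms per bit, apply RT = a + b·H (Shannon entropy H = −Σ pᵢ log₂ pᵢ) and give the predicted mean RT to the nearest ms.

482 ms

H = 0.30·log₂(1/0.30) + 0.30·log₂(1/0.30) + 0.20·log₂(1/0.20) + 0.20·log₂(1/0.20) = 1.9710 bits.
RT = 275 + 105 × 1.9710 = 481.95 ms.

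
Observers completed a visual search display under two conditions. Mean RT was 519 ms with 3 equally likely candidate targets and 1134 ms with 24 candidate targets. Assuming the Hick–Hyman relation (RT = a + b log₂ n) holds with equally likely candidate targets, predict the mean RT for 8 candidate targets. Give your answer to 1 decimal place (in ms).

With log₂ n on the abscissa the relation is linear; from the two conditions:
  b = (1134 − 519) / (log₂ 24 − log₂ 3) = 615 / (4.5850 − 1.5850) = 205.000 ms/bit
  a = 519 − 205.000 × 1.5850 = 194.083 ms
Then RT(8) = 194.083 + 205.000 × log₂ 8 = 194.083 + 205.000 × 3 ≈ 809.083 ms.

809.1 ms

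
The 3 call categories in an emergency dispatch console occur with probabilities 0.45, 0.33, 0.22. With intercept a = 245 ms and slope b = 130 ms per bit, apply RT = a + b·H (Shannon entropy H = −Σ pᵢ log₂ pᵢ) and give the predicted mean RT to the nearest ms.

443 ms

Entropy contributions −pᵢ log₂ pᵢ: 0.5184, 0.5278, 0.4806; sum H = 1.5268 bits.
RT = a + bH = 245 + 130·1.5268 = 443.48 ms.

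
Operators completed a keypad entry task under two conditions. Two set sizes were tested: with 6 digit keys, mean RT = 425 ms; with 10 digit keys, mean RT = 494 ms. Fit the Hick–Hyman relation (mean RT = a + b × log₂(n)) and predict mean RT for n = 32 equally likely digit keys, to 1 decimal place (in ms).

Fit slope and intercept:
  b = (494 − 425) / (log₂ 10 − log₂ 6) = 69 / (3.3219 − 2.5850) = 93.627 ms/bit
  a = 425 − 93.627 × 2.5850 = 182.977 ms
Then RT(32) = 182.977 + 93.627 × log₂ 32 = 182.977 + 93.627 × 5 ≈ 651.113 ms.

651.1 ms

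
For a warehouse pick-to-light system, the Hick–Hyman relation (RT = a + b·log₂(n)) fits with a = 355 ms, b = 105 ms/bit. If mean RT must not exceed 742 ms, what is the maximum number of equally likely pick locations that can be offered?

12

105·log₂ n ≤ 742 − 355 = 387, giving log₂ n ≤ 3.6857 and n ≤ 12.868. The largest whole number is 12.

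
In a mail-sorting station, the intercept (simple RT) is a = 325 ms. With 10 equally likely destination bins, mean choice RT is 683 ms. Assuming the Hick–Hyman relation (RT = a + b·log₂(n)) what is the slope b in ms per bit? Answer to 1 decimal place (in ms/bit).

107.8 ms/bit

log₂(10) = 3.3219 bits.
b = (RT − a)/log₂ n = (683 − 325) / 3.3219 = 107.769 ms/bit.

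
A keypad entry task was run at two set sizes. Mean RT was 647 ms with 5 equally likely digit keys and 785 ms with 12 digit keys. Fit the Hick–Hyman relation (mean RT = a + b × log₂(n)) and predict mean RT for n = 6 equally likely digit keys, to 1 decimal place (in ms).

675.7 ms

Solve the two-equation system in a and b:
  b = (785 − 647) / (log₂ 12 − log₂ 5) = 138 / (3.5850 − 2.3219) = 109.261 ms/bit
  a = 647 − 109.261 × 2.3219 = 393.305 ms
Then RT(6) = 393.305 + 109.261 × log₂ 6 = 393.305 + 109.261 × 2.5850 ≈ 675.739 ms.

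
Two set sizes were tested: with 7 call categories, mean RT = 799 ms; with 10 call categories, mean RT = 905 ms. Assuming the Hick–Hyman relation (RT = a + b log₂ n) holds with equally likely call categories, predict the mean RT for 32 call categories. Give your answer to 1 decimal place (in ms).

Fit slope and intercept:
  b = (905 − 799) / (log₂ 10 − log₂ 7) = 106 / (3.3219 − 2.8074) = 205.996 ms/bit
  a = 799 − 205.996 × 2.8074 = 220.696 ms
Then RT(32) = 220.696 + 205.996 × log₂ 32 = 220.696 + 205.996 × 5 ≈ 1250.676 ms.

1250.7 ms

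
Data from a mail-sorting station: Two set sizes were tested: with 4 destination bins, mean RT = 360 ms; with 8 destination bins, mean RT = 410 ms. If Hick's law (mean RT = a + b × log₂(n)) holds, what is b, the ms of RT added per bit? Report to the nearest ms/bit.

b = (RT₂ − RT₁)/(log₂ n₂ − log₂ n₁) = (410 − 360)/(3 − 2) = 50 ms/bit.

50 ms/bit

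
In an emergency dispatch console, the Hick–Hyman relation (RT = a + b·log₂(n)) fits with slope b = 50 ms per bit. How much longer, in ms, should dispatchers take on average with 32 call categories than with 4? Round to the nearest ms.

150 ms

Only the slope matters, since a is common to both: ΔRT = b·log₂(n₂/n₁).
log₂(32) − log₂(4) = log₂(32/4) = log₂(8) = 3.
ΔRT = 50 × 3.0000 = 150.000 ms.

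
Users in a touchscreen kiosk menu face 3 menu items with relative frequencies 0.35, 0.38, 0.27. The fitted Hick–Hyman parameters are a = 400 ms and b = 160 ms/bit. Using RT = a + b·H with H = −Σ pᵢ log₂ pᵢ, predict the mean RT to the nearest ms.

Entropy contributions −pᵢ log₂ pᵢ: 0.5301, 0.5305, 0.5100; sum H = 1.5706 bits.
RT = a + bH = 400 + 160·1.5706 = 651.29 ms.

651 ms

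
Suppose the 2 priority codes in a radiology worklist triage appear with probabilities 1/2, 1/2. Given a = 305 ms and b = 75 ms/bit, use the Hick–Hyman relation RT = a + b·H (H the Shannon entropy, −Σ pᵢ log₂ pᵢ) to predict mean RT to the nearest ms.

Each term −pᵢ log₂ pᵢ: 0.5·1 + 0.5·1; summed, H = 1.000 bits.
Mean RT = a + bH = 305 + 75·1.000 = 380.00 ms.

380 ms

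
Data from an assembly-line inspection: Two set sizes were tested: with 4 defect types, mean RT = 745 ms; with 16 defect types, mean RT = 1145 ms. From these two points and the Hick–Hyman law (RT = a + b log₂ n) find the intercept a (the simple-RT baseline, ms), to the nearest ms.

345 ms

b = (RT₂ − RT₁)/(log₂ n₂ − log₂ n₁) = (1145 − 745)/(4 − 2) = 200 ms/bit.
Intercept: a = 745 − 200·log₂(4) = 345.000 ms.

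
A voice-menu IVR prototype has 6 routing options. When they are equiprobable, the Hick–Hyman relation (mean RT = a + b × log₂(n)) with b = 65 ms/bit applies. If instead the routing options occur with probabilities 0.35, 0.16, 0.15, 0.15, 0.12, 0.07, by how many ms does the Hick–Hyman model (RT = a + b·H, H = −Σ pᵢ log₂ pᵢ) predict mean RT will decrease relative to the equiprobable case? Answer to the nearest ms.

The RT saving is b·ΔH. Equiprobable H₀ = log₂(6) = 2.5850 bits; with the given probabilities H = 2.4098 bits.
b·(H₀ − H) = 65 × (2.5850 − 2.4098) = 11.38 ms.

11 ms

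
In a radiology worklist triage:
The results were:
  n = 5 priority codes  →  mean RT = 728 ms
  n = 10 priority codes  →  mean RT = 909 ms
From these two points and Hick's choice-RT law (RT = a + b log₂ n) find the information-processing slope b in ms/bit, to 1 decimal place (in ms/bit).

b = (RT₂ − RT₁)/(log₂ n₂ − log₂ n₁) = (909 − 728)/(3.3219 − 2.3219) = 181.000 ms/bit.

181.0 ms/bit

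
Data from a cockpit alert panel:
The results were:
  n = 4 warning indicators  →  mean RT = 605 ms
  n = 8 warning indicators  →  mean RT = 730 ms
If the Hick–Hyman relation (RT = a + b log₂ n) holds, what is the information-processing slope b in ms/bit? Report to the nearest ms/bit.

Slope: b = (730 − 605) / (log₂ 8 − log₂ 4) = 125/1.0000 = 125 ms/bit.

125 ms/bit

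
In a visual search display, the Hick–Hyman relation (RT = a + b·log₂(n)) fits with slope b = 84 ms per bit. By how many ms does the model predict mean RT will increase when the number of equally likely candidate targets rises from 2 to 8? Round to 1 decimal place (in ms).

168.0 ms

ΔRT = (a + b log₂ n₂) − (a + b log₂ n₁) = b·(log₂ n₂ − log₂ n₁).
log₂(8) − log₂(2) = log₂(8/2) = log₂(4) = 2.
ΔRT = 84 × 2.0000 = 168.000 ms.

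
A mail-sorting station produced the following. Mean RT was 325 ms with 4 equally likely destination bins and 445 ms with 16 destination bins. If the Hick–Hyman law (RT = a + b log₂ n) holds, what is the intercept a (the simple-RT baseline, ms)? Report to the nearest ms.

205 ms

Slope: b = (445 − 325) / (log₂ 16 − log₂ 4) = 120/2.0000 = 60 ms/bit.
Intercept: a = 325 − 60·log₂(4) = 205.000 ms.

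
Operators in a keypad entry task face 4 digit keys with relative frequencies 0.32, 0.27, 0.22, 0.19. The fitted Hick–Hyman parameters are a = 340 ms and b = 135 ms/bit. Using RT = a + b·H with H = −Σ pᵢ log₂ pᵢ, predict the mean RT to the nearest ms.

Entropy contributions −pᵢ log₂ pᵢ: 0.5260, 0.5100, 0.4806, 0.4552; sum H = 1.9719 bits.
RT = a + bH = 340 + 135·1.9719 = 606.20 ms.

606 ms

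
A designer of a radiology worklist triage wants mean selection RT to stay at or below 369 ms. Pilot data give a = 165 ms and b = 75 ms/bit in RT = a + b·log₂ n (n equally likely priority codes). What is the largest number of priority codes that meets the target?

Set 165 + 75·log₂ n ≤ 369 → log₂ n ≤ (369 − 165)/75 = 2.7200.
So n ≤ 2^2.7200 = 6.589; the largest integer n is 6.

6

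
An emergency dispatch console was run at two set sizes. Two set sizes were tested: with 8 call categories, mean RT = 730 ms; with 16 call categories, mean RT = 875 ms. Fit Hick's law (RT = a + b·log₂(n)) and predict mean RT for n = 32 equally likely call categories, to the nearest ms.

With log₂ n on the abscissa the relation is linear; from the two conditions:
  b = (875 − 730) / (log₂ 16 − log₂ 8) = 145 / (4 − 3) = 145 ms/bit
  a = 730 − 145 × 3 = 295 ms
Then RT(32) = 295 + 145 × log₂ 32 = 295 + 145 × 5 ≈ 1020.000 ms.

1020 ms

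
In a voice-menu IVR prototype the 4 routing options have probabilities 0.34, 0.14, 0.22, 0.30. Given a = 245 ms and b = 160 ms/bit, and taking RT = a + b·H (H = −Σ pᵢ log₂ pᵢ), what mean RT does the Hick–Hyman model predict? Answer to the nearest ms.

H = 0.34·log₂(1/0.34) + 0.14·log₂(1/0.14) + 0.22·log₂(1/0.22) + 0.30·log₂(1/0.30) = 1.9279 bits.
RT = 245 + 160 × 1.9279 = 553.47 ms.

553 ms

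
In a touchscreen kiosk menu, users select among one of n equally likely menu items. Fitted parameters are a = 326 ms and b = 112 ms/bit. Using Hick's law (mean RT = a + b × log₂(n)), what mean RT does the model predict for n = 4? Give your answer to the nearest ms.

550 ms

log₂(4) = 2 bits, so RT = 326 + 112 × 2 ≈ 550.000 ms.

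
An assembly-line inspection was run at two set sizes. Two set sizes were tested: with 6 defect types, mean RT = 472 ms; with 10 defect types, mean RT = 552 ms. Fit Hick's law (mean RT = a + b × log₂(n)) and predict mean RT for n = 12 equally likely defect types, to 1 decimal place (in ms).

580.6 ms

With log₂ n on the abscissa the relation is linear; from the two conditions:
  b = (552 − 472) / (log₂ 10 − log₂ 6) = 80 / (3.3219 − 2.5850) = 108.553 ms/bit
  a = 472 − 108.553 × 2.5850 = 191.394 ms
Then RT(12) = 191.394 + 108.553 × log₂ 12 = 191.394 + 108.553 × 3.5850 ≈ 580.553 ms.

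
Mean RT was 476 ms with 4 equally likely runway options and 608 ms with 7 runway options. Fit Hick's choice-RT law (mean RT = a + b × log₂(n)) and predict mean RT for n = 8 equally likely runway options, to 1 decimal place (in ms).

639.5 ms

Solve the two-equation system in a and b:
  b = (608 − 476) / (log₂ 7 − log₂ 4) = 132 / (2.8074 − 2) = 163.497 ms/bit
  a = 476 − 163.497 × 2 = 149.006 ms
Then RT(8) = 149.006 + 163.497 × log₂ 8 = 149.006 + 163.497 × 3 ≈ 639.497 ms.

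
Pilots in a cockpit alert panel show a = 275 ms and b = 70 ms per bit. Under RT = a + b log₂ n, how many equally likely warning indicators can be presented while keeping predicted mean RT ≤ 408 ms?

3

Set 275 + 70·log₂ n ≤ 408 → log₂ n ≤ (408 − 275)/70 = 1.9000.
So n ≤ 2^1.9000 = 3.732; the largest integer n is 3.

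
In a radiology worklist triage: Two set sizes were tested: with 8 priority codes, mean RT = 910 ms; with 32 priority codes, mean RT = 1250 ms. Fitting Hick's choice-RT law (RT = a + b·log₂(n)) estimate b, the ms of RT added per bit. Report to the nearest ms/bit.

170 ms/bit

The slope on a log₂ axis is (1250 − 910) / (5 − 3) = 170 ms/bit.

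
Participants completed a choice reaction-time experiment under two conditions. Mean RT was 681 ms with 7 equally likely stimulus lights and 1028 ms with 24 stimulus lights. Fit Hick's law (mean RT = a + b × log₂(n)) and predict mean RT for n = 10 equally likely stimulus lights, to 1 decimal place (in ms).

781.4 ms

With log₂ n on the abscissa the relation is linear; from the two conditions:
  b = (1028 − 681) / (log₂ 24 − log₂ 7) = 347 / (4.5850 − 2.8074) = 195.206 ms/bit
  a = 681 − 195.206 × 2.8074 = 132.987 ms
Then RT(10) = 132.987 + 195.206 × log₂ 10 = 132.987 + 195.206 × 3.3219 ≈ 781.448 ms.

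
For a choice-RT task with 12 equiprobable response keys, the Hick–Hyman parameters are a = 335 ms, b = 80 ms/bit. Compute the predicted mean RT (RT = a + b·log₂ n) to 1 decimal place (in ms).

621.8 ms

log₂(12) = 3.5850 bits, so RT = 335 + 80 × 3.5850 ≈ 621.797 ms.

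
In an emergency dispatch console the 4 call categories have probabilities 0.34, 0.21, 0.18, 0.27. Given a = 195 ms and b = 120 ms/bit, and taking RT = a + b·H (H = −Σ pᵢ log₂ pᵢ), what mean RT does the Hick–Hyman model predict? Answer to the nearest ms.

Entropy contributions −pᵢ log₂ pᵢ: 0.5292, 0.4728, 0.4453, 0.5100; sum H = 1.9573 bits.
RT = a + bH = 195 + 120·1.9573 = 429.88 ms.

430 ms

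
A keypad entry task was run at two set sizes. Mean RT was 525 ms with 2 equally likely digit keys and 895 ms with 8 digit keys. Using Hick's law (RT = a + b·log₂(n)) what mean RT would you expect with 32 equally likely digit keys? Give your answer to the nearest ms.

Fit slope and intercept:
  b = (895 − 525) / (log₂ 8 − log₂ 2) = 370 / (3 − 1) = 185 ms/bit
  a = 525 − 185 × 1 = 340 ms
Then RT(32) = 340 + 185 × log₂ 32 = 340 + 185 × 5 ≈ 1265.000 ms.

1265 ms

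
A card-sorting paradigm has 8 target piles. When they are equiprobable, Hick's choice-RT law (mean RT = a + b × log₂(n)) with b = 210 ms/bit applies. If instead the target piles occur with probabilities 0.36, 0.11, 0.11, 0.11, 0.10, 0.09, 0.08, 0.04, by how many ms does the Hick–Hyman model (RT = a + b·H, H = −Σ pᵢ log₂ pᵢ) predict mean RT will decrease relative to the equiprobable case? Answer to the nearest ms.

The RT saving is b·ΔH. Equiprobable H₀ = log₂(8) = 3.0000 bits; with the given probabilities H = 2.7036 bits.
b·(H₀ − H) = 210 × (3.0000 − 2.7036) = 62.25 ms.

62 ms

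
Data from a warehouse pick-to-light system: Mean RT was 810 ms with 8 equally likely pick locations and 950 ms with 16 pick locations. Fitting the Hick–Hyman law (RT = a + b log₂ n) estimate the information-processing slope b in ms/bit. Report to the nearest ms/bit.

The slope on a log₂ axis is (950 − 810) / (4 − 3) = 140 ms/bit.

140 ms/bit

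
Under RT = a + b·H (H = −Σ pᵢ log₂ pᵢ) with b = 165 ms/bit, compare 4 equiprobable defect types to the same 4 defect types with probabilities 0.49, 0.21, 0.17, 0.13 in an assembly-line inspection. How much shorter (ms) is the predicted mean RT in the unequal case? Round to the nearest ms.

The RT saving is b·ΔH. Equiprobable H₀ = log₂(4) = 2.0000 bits; with the given probabilities H = 1.7943 bits.
b·(H₀ − H) = 165 × (2.0000 − 1.7943) = 33.93 ms.

34 ms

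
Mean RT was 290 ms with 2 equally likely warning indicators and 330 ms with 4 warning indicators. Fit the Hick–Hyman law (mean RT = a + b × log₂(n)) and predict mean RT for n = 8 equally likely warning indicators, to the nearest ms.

Fit slope and intercept:
  b = (330 − 290) / (log₂ 4 − log₂ 2) = 40 / (2 − 1) = 40 ms/bit
  a = 290 − 40 × 1 = 250 ms
Then RT(8) = 250 + 40 × log₂ 8 = 250 + 40 × 3 ≈ 370.000 ms.

370 ms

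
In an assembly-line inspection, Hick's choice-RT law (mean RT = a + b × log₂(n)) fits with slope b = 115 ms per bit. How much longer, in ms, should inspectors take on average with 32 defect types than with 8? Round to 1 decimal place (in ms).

230.0 ms

The intercept a cancels: ΔRT = b·(log₂ n₂ − log₂ n₁) = b·log₂(n₂/n₁).
log₂(32) − log₂(8) = log₂(32/8) = log₂(4) = 2.
ΔRT = 115 × 2.0000 = 230.000 ms.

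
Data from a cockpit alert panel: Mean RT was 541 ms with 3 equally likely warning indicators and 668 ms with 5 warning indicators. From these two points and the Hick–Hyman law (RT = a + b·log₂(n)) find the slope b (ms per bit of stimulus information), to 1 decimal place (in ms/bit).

172.3 ms/bit

The slope on a log₂ axis is (668 − 541) / (2.3219 − 1.5850) = 172.328 ms/bit.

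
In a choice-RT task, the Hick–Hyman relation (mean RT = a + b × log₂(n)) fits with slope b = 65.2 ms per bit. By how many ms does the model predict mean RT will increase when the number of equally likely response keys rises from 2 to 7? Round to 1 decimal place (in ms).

117.8 ms

The intercept a cancels: ΔRT = b·(log₂ n₂ − log₂ n₁) = b·log₂(n₂/n₁).
log₂(7) − log₂(2) = 2.8074 − 1 = 1.8074.
ΔRT = 65.2 × 1.8074 = 117.840 ms.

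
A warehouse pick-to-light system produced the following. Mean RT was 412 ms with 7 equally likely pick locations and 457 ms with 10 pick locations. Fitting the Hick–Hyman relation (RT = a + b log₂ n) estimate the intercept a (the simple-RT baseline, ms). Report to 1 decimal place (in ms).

166.5 ms

The slope on a log₂ axis is (457 − 412) / (3.3219 − 2.8074) = 87.451 ms/bit.
Intercept: a = 412 − 87.451·log₂(7) = 166.494 ms.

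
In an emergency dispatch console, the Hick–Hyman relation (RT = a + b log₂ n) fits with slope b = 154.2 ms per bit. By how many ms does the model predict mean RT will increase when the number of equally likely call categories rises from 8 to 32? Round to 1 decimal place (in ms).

308.4 ms

ΔRT = (a + b log₂ n₂) − (a + b log₂ n₁) = b·(log₂ n₂ − log₂ n₁).
log₂(32) − log₂(8) = log₂(32/8) = log₂(4) = 2.
ΔRT = 154.2 × 2.0000 = 308.400 ms.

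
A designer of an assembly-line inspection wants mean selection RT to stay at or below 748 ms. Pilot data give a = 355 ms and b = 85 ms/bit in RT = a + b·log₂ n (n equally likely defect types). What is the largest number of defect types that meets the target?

24

Information budget: (748 − 355)/85 = 4.6235 bits, so n ≤ 2^4.6235 = 24.650 → at most 24.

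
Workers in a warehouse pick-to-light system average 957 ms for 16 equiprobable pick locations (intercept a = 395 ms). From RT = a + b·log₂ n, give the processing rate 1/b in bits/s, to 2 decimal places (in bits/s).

7.12 bits/s

b = (957 − 395)/log₂ 16 = 562/4 = 140.500 ms per bit = 0.14050 s/bit; the reciprocal is 7.117 bits/s.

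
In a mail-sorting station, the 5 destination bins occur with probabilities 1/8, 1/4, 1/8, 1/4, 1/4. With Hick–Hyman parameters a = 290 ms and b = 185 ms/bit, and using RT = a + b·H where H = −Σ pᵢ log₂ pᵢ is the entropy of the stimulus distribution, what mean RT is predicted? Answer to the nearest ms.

706 ms

H = −Σ pᵢ log₂ pᵢ = 0.125·3 + 0.25·2 + 0.125·3 + 0.25·2 + 0.25·2 = 2.250 bits.
RT = 290 + 185 × 2.250 = 706.25 ms.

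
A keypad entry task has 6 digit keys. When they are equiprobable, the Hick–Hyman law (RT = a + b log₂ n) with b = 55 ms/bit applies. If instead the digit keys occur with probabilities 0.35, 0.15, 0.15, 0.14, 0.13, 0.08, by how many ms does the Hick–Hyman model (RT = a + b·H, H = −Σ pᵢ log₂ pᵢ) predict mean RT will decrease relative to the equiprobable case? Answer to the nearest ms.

9 ms

The RT saving is b·ΔH. Equiprobable H₀ = log₂(6) = 2.5850 bits; with the given probabilities H = 2.4225 bits.
b·(H₀ − H) = 55 × (2.5850 − 2.4225) = 8.94 ms.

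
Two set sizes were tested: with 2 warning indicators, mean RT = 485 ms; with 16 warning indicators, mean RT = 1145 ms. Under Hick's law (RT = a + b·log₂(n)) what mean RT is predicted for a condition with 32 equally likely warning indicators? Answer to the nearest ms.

With log₂ n on the abscissa the relation is linear; from the two conditions:
  b = (1145 − 485) / (log₂ 16 − log₂ 2) = 660 / (4 − 1) = 220 ms/bit
  a = 485 − 220 × 1 = 265 ms
Then RT(32) = 265 + 220 × log₂ 32 = 265 + 220 × 5 ≈ 1365.000 ms.

1365 ms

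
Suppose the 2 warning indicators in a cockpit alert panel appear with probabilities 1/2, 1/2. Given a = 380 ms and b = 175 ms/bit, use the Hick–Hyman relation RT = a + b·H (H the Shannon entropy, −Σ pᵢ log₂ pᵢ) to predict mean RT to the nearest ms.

H = −Σ pᵢ log₂ pᵢ = 0.5·1 + 0.5·1 = 1.000 bits.
RT = 380 + 175 × 1.000 = 555.00 ms.

555 ms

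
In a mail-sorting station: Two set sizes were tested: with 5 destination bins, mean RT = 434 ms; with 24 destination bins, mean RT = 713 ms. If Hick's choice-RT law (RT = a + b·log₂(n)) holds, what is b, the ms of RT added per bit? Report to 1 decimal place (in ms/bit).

123.3 ms/bit

Slope: b = (713 − 434) / (log₂ 24 − log₂ 5) = 279/2.2630 = 123.286 ms/bit.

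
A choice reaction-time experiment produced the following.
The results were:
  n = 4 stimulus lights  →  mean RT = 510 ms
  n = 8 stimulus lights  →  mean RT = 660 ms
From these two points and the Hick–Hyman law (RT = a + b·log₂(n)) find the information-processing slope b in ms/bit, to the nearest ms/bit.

150 ms/bit

Slope: b = (660 − 510) / (log₂ 8 − log₂ 4) = 150/1.0000 = 150 ms/bit.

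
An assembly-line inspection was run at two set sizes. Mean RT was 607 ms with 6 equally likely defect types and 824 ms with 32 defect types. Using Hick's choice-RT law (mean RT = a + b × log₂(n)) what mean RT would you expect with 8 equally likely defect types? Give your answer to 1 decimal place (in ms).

644.3 ms

RT is linear in log₂ n, so two points fix the line:
  b = (824 − 607) / (log₂ 32 − log₂ 6) = 217 / (5 − 2.5850) = 89.854 ms/bit
  a = 607 − 89.854 × 2.5850 = 374.732 ms
Then RT(8) = 374.732 + 89.854 × log₂ 8 = 374.732 + 89.854 × 3 ≈ 644.293 ms.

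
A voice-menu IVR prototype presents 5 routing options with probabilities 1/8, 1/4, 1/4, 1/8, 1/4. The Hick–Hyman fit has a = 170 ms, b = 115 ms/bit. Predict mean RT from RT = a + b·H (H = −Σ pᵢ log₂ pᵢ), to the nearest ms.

Each term −pᵢ log₂ pᵢ: 0.125·3 + 0.25·2 + 0.25·2 + 0.125·3 + 0.25·2; summed, H = 2.250 bits.
Mean RT = a + bH = 170 + 115·2.250 = 428.75 ms.

429 ms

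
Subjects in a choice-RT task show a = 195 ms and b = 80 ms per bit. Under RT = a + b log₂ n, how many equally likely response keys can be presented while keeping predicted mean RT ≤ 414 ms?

80·log₂ n ≤ 414 − 195 = 219, giving log₂ n ≤ 2.7375 and n ≤ 6.669. The largest whole number is 6.

6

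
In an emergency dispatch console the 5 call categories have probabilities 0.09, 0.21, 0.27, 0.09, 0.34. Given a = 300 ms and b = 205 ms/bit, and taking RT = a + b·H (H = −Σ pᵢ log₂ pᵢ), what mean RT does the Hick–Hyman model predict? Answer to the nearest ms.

Entropy contributions −pᵢ log₂ pᵢ: 0.3127, 0.4728, 0.5100, 0.3127, 0.5292; sum H = 2.1373 bits.
RT = a + bH = 300 + 205·2.1373 = 738.15 ms.

738 ms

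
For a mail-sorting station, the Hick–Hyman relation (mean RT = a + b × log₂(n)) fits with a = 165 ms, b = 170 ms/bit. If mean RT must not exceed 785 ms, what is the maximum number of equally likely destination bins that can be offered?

170·log₂ n ≤ 785 − 165 = 620, giving log₂ n ≤ 3.6471 and n ≤ 12.528. The largest whole number is 12.

12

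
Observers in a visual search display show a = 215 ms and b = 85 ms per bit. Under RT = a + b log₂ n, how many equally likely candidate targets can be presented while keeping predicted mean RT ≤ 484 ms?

8

Information budget: (484 − 215)/85 = 3.1647 bits, so n ≤ 2^3.1647 = 8.968 → at most 8.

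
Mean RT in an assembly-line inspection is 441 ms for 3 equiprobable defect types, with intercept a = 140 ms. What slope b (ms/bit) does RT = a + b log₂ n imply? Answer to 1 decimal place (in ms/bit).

log₂(3) = 1.5850 bits.
b = (RT − a)/log₂ n = (441 − 140) / 1.5850 = 189.910 ms/bit.

189.9 ms/bit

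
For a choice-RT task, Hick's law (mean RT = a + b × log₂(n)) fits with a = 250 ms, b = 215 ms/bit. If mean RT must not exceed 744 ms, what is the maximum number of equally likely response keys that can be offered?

215·log₂ n ≤ 744 − 250 = 494, giving log₂ n ≤ 2.2977 and n ≤ 4.917. The largest whole number is 4.

4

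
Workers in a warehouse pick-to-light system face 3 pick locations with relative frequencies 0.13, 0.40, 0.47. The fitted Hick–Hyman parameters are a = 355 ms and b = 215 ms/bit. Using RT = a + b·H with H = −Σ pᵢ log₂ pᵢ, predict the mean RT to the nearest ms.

661 ms

H = 0.13·log₂(1/0.13) + 0.40·log₂(1/0.40) + 0.47·log₂(1/0.47) = 1.4234 bits.
RT = 355 + 215 × 1.4234 = 661.02 ms.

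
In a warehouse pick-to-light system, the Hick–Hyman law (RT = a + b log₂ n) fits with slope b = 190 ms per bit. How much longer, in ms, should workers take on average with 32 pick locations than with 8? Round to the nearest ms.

Only the slope matters, since a is common to both: ΔRT = b·log₂(n₂/n₁).
log₂(32) − log₂(8) = log₂(32/8) = log₂(4) = 2.
ΔRT = 190 × 2.0000 = 380.000 ms.

380 ms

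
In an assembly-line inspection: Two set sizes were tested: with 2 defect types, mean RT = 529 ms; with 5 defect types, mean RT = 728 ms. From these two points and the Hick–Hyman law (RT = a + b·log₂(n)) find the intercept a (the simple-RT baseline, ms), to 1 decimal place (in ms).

378.5 ms

The slope on a log₂ axis is (728 − 529) / (2.3219 − 1) = 150.538 ms/bit.
Intercept: a = 529 − 150.538·log₂(2) = 378.462 ms.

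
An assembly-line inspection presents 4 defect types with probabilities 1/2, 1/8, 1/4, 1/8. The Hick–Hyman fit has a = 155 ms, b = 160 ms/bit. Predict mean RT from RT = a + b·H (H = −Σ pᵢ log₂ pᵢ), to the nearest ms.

H = −Σ pᵢ log₂ pᵢ = 0.5·1 + 0.125·3 + 0.25·2 + 0.125·3 = 1.750 bits.
RT = 155 + 160 × 1.750 = 435.00 ms.

435 ms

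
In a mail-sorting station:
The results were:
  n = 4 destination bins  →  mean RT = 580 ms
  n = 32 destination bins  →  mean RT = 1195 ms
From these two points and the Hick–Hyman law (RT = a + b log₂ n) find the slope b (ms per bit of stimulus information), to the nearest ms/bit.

205 ms/bit

The slope on a log₂ axis is (1195 − 580) / (5 − 2) = 205 ms/bit.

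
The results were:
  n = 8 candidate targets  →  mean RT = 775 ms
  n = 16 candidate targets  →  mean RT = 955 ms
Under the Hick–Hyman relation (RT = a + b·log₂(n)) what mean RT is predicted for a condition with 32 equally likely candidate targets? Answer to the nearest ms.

Fit slope and intercept:
  b = (955 − 775) / (log₂ 16 − log₂ 8) = 180 / (4 − 3) = 180 ms/bit
  a = 775 − 180 × 3 = 235 ms
Then RT(32) = 235 + 180 × log₂ 32 = 235 + 180 × 5 ≈ 1135.000 ms.

1135 ms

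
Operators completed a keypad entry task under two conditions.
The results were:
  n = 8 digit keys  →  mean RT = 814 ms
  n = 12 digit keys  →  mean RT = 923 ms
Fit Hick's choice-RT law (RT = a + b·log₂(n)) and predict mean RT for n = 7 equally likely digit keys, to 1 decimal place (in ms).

Solve the two-equation system in a and b:
  b = (923 − 814) / (log₂ 12 − log₂ 8) = 109 / (3.5850 − 3) = 186.337 ms/bit
  a = 814 − 186.337 × 3 = 254.990 ms
Then RT(7) = 254.990 + 186.337 × log₂ 7 = 254.990 + 186.337 × 2.8074 ≈ 778.103 ms.

778.1 ms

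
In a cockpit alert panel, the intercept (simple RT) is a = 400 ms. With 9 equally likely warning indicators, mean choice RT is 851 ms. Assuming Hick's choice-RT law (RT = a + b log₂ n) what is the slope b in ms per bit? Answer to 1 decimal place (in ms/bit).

9 alternatives carry log₂ 9 = 3.1699 bits; the choice cost is 851 − 400 = 451 ms, so b = 451/3.1699 = 142.275 ms/bit.

142.3 ms/bit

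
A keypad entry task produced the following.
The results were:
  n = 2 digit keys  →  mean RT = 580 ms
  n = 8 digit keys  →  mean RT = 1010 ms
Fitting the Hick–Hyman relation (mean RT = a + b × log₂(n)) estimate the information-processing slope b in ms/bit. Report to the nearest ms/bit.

215 ms/bit

b = (RT₂ − RT₁)/(log₂ n₂ − log₂ n₁) = (1010 − 580)/(3 − 1) = 215 ms/bit.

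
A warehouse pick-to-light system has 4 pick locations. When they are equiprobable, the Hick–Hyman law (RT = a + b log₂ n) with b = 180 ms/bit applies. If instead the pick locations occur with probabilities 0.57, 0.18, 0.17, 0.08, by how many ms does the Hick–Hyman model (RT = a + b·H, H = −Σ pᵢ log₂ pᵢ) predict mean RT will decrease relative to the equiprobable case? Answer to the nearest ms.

66 ms

Equiprobable entropy H₀ = log₂ 4 = 2.0000 bits.
Skewed entropy H = −Σ pᵢ log₂ pᵢ = 1.6337 bits.
ΔRT = b·(H₀ − H) = 180 × 0.3663 = 65.94 ms.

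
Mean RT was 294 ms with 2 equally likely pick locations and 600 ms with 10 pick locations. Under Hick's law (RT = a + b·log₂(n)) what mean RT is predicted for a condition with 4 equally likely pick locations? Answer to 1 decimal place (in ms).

425.8 ms

RT is linear in log₂ n, so two points fix the line:
  b = (600 − 294) / (log₂ 10 − log₂ 2) = 306 / (3.3219 − 1) = 131.787 ms/bit
  a = 294 − 131.787 × 1 = 162.213 ms
Then RT(4) = 162.213 + 131.787 × log₂ 4 = 162.213 + 131.787 × 2 ≈ 425.787 ms.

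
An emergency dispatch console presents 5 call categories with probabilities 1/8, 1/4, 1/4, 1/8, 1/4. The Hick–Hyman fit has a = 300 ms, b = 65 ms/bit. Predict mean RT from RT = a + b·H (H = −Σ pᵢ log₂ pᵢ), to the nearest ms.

H = −Σ pᵢ log₂ pᵢ = 0.125·3 + 0.25·2 + 0.25·2 + 0.125·3 + 0.25·2 = 2.250 bits.
RT = 300 + 65 × 2.250 = 446.25 ms.

446 ms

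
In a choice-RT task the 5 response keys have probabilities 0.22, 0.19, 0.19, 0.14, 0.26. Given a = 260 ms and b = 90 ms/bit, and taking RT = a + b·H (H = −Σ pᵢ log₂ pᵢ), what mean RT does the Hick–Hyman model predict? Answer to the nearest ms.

Entropy contributions −pᵢ log₂ pᵢ: 0.4806, 0.4552, 0.4552, 0.3971, 0.5053; sum H = 2.2934 bits.
RT = a + bH = 260 + 90·2.2934 = 466.41 ms.

466 ms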